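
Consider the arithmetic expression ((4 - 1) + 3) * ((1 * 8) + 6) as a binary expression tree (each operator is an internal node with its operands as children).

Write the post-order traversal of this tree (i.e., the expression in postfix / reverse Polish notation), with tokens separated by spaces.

Post-order on an expression tree gives postfix notation: for each operator, emit left operand, right operand, then the operator.

4 1 - 3 + 1 8 * 6 + *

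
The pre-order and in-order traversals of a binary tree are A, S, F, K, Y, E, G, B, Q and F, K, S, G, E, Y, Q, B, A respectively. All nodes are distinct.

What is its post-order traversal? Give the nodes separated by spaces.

K F G E Q B Y S A

The first element of pre-order is the root; it splits in-order into left and right subtrees.
Root A: left subtree has 8 nodes {F, K, S, G, E, Y, Q, B}, right has 0 { }.
  Root S: left subtree has 2 nodes {F, K}, right has 5 {G, E, Y, Q, B}.
    Root F: left subtree has 0 nodes { }, right has 1 {K}.
    Root Y: left subtree has 2 nodes {G, E}, right has 2 {Q, B}.
      Root E: left subtree has 1 node {G}, right has 0 { }.
      Root B: left subtree has 1 node {Q}, right has 0 { }.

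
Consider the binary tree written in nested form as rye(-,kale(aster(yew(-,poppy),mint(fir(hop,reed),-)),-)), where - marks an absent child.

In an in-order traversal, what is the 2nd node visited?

yew

In-order visits the left subtree, then the node, then the right subtree.
At rye: no left child.
Visit rye.
At rye: go right to kale.
  At kale: go left to aster.
    At aster: go left to yew.
      At yew: no left child.
      Visit yew.
      At yew: go right to poppy.
        poppy is a leaf — visit poppy.
    Visit aster.
    At aster: go right to mint.
      At mint: go left to fir.
        At fir: go left to hop.
          hop is a leaf — visit hop.
        Visit fir.
        At fir: go right to reed.
          reed is a leaf — visit reed.
      Visit mint.
      At mint: no right child.
  Visit kale.
  At kale: no right child.
Full in-order sequence: rye, yew, poppy, aster, hop, fir, reed, mint, kale.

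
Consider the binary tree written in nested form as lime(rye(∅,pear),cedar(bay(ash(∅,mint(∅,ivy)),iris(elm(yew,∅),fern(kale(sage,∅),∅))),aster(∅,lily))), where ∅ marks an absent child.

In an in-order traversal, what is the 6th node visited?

ivy

In-order visits the left subtree, then the node, then the right subtree.
At lime: go left to rye.
  At rye: no left child.
  Visit rye.
  At rye: go right to pear.
    pear is a leaf — visit pear.
Visit lime.
At lime: go right to cedar.
  At cedar: go left to bay.
    At bay: go left to ash.
      At ash: no left child.
      Visit ash.
      At ash: go right to mint.
        At mint: no left child.
        Visit mint.
        At mint: go right to ivy.
          ivy is a leaf — visit ivy.
    Visit bay.
    At bay: go right to iris.
      At iris: go left to elm.
        At elm: go left to yew.
          yew is a leaf — visit yew.
        Visit elm.
        At elm: no right child.
      Visit iris.
      At iris: go right to fern.
        At fern: go left to kale.
          At kale: go left to sage.
            sage is a leaf — visit sage.
          Visit kale.
          At kale: no right child.
        Visit fern.
        At fern: no right child.
  Visit cedar.
  At cedar: go right to aster.
    At aster: no left child.
    Visit aster.
    At aster: go right to lily.
      lily is a leaf — visit lily.
Full in-order sequence: rye, pear, lime, ash, mint, ivy, bay, yew, elm, iris, sage, kale, fern, cedar, aster, lily.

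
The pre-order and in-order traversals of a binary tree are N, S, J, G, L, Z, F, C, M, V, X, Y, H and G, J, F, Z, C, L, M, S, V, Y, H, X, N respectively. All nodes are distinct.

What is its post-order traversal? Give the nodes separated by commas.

G, F, C, Z, M, L, J, H, Y, X, V, S, N

The first element of pre-order is the root; it splits in-order into left and right subtrees.
Root N: left subtree has 12 nodes {G, J, F, Z, C, L, M, S, V, Y, H, X}, right has 0 { }.
  Root S: left subtree has 7 nodes {G, J, F, Z, C, L, M}, right has 4 {V, Y, H, X}.
    Root J: left subtree has 1 node {G}, right has 5 {F, Z, C, L, M}.
      Root L: left subtree has 3 nodes {F, Z, C}, right has 1 {M}.
        Root Z: left subtree has 1 node {F}, right has 1 {C}.
    Root V: left subtree has 0 nodes { }, right has 3 {Y, H, X}.
      Root X: left subtree has 2 nodes {Y, H}, right has 0 { }.
        Root Y: left subtree has 0 nodes { }, right has 1 {H}.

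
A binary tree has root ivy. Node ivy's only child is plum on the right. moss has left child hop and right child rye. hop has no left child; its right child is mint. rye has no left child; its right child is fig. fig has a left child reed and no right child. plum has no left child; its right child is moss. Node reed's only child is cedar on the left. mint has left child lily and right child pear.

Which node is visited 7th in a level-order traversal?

Level-order visits nodes level by level from the root, left to right within each level.
Level 0: ivy
Level 1: plum
Level 2: moss
Level 3: hop, rye
Level 4: mint, fig
Level 5: lily, pear, reed
Level 6: cedar
Full level-order sequence: ivy, plum, moss, hop, rye, mint, fig, lily, pear, reed, cedar.

fig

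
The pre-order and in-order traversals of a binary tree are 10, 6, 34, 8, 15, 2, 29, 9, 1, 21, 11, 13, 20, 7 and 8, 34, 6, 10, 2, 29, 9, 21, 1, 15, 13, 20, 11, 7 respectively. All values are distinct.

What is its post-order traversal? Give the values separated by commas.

8, 34, 6, 21, 1, 9, 29, 2, 20, 13, 7, 11, 15, 10

The first element of pre-order is the root; it splits in-order into left and right subtrees.
Root 10: left subtree has 3 nodes {8, 34, 6}, right has 10 {2, 29, 9, 21, 1, 15, 13, 20, 11, 7}.
  Root 6: left subtree has 2 nodes {8, 34}, right has 0 { }.
    Root 34: left subtree has 1 node {8}, right has 0 { }.
  Root 15: left subtree has 5 nodes {2, 29, 9, 21, 1}, right has 4 {13, 20, 11, 7}.
    Root 2: left subtree has 0 nodes { }, right has 4 {29, 9, 21, 1}.
      Root 29: left subtree has 0 nodes { }, right has 3 {9, 21, 1}.
        Root 9: left subtree has 0 nodes { }, right has 2 {21, 1}.
          Root 1: left subtree has 1 node {21}, right has 0 { }.
    Root 11: left subtree has 2 nodes {13, 20}, right has 1 {7}.
      Root 13: left subtree has 0 nodes { }, right has 1 {20}.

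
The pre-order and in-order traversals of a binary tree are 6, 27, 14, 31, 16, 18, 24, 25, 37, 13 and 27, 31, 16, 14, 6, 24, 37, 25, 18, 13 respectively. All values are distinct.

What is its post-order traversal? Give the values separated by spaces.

16 31 14 27 37 25 24 13 18 6

The first element of pre-order is the root; it splits in-order into left and right subtrees.
Root 6: left subtree has 4 nodes {27, 31, 16, 14}, right has 5 {24, 37, 25, 18, 13}.
  Root 27: left subtree has 0 nodes { }, right has 3 {31, 16, 14}.
    Root 14: left subtree has 2 nodes {31, 16}, right has 0 { }.
      Root 31: left subtree has 0 nodes { }, right has 1 {16}.
  Root 18: left subtree has 3 nodes {24, 37, 25}, right has 1 {13}.
    Root 24: left subtree has 0 nodes { }, right has 2 {37, 25}.
      Root 25: left subtree has 1 node {37}, right has 0 { }.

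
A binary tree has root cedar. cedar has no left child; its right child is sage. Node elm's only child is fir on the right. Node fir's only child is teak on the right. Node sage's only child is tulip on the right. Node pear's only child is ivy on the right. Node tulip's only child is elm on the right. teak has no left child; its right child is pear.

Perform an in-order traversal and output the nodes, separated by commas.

In-order visits the left subtree, then the node, then the right subtree.
At cedar: no left child.
Visit cedar.
At cedar: go right to sage.
  At sage: no left child.
  Visit sage.
  At sage: go right to tulip.
    At tulip: no left child.
    Visit tulip.
    At tulip: go right to elm.
      At elm: no left child.
      Visit elm.
      At elm: go right to fir.
        At fir: no left child.
        Visit fir.
        At fir: go right to teak.
          At teak: no left child.
          Visit teak.
          At teak: go right to pear.
            At pear: no left child.
            Visit pear.
            At pear: go right to ivy.
              ivy is a leaf — visit ivy.

cedar, sage, tulip, elm, fir, teak, pear, ivy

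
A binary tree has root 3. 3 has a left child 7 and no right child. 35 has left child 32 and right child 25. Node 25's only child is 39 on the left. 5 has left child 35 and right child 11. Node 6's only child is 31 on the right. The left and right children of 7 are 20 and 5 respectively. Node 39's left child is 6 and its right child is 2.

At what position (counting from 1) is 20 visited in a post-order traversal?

1

Post-order visits the left subtree, then the right subtree, then the node.
At 3: go left to 7.
  At 7: go left to 20.
    20 is a leaf — visit 20.
  At 7: go right to 5.
    At 5: go left to 35.
      At 35: go left to 32.
        32 is a leaf — visit 32.
      At 35: go right to 25.
        At 25: go left to 39.
          At 39: go left to 6.
            At 6: no left child.
            At 6: go right to 31.
              31 is a leaf — visit 31.
            Visit 6.
          At 39: go right to 2.
            2 is a leaf — visit 2.
          Visit 39.
        At 25: no right child.
        Visit 25.
      Visit 35.
    At 5: go right to 11.
      11 is a leaf — visit 11.
    Visit 5.
  Visit 7.
At 3: no right child.
Visit 3.
Full post-order sequence: 20, 32, 31, 6, 2, 39, 25, 35, 11, 5, 7, 3.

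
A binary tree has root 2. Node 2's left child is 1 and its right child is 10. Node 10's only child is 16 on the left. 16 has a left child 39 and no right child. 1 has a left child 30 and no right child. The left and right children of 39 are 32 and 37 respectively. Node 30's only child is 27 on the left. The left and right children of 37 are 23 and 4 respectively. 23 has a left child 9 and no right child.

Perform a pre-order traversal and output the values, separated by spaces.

Pre-order visits the node, then its left subtree, then its right subtree.
Visit 2.
At 2: go left to 1.
  Visit 1.
  At 1: go left to 30.
    Visit 30.
    At 30: go left to 27.
      27 is a leaf — visit 27.
    At 30: no right child.
  At 1: no right child.
At 2: go right to 10.
  Visit 10.
  At 10: go left to 16.
    Visit 16.
    At 16: go left to 39.
      Visit 39.
      At 39: go left to 32.
        32 is a leaf — visit 32.
      At 39: go right to 37.
        Visit 37.
        At 37: go left to 23.
          Visit 23.
          At 23: go left to 9.
            9 is a leaf — visit 9.
          At 23: no right child.
        At 37: go right to 4.
          4 is a leaf — visit 4.
    At 16: no right child.
  At 10: no right child.

2 1 30 27 10 16 39 32 37 23 9 4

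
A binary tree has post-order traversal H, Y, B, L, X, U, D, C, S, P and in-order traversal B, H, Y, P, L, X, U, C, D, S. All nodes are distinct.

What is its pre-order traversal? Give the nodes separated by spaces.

P B Y H S C U X L D

The last element of post-order is the root; it splits in-order into left and right subtrees.
Root P: left subtree has 3 nodes {B, H, Y}, right has 6 {L, X, U, C, D, S}.
  Root B: left subtree has 0 nodes { }, right has 2 {H, Y}.
    Root Y: left subtree has 1 node {H}, right has 0 { }.
  Root S: left subtree has 5 nodes {L, X, U, C, D}, right has 0 { }.
    Root C: left subtree has 3 nodes {L, X, U}, right has 1 {D}.
      Root U: left subtree has 2 nodes {L, X}, right has 0 { }.
        Root X: left subtree has 1 node {L}, right has 0 { }.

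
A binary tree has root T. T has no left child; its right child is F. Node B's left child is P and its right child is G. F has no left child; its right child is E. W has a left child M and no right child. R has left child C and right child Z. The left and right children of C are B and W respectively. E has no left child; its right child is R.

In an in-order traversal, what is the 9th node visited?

In-order visits the left subtree, then the node, then the right subtree.
At T: no left child.
Visit T.
At T: go right to F.
  At F: no left child.
  Visit F.
  At F: go right to E.
    At E: no left child.
    Visit E.
    At E: go right to R.
      At R: go left to C.
        At C: go left to B.
          At B: go left to P.
            P is a leaf — visit P.
          Visit B.
          At B: go right to G.
            G is a leaf — visit G.
        Visit C.
        At C: go right to W.
          At W: go left to M.
            M is a leaf — visit M.
          Visit W.
          At W: no right child.
      Visit R.
      At R: go right to Z.
        Z is a leaf — visit Z.
Full in-order sequence: T, F, E, P, B, G, C, M, W, R, Z.

W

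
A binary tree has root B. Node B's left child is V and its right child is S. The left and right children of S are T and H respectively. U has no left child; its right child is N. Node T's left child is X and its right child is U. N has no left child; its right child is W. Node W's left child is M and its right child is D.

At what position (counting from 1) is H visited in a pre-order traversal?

11

Pre-order visits the node, then its left subtree, then its right subtree.
Visit B.
At B: go left to V.
  V is a leaf — visit V.
At B: go right to S.
  Visit S.
  At S: go left to T.
    Visit T.
    At T: go left to X.
      X is a leaf — visit X.
    At T: go right to U.
      Visit U.
      At U: no left child.
      At U: go right to N.
        Visit N.
        At N: no left child.
        At N: go right to W.
          Visit W.
          At W: go left to M.
            M is a leaf — visit M.
          At W: go right to D.
            D is a leaf — visit D.
  At S: go right to H.
    H is a leaf — visit H.
Full pre-order sequence: B, V, S, T, X, U, N, W, M, D, H.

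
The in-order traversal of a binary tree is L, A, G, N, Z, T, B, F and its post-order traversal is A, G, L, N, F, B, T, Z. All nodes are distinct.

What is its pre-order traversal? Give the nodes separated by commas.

The last element of post-order is the root; it splits in-order into left and right subtrees.
Root Z: left subtree has 4 nodes {L, A, G, N}, right has 3 {T, B, F}.
  Root N: left subtree has 3 nodes {L, A, G}, right has 0 { }.
    Root L: left subtree has 0 nodes { }, right has 2 {A, G}.
      Root G: left subtree has 1 node {A}, right has 0 { }.
  Root T: left subtree has 0 nodes { }, right has 2 {B, F}.
    Root B: left subtree has 0 nodes { }, right has 1 {F}.

Z, N, L, G, A, T, B, F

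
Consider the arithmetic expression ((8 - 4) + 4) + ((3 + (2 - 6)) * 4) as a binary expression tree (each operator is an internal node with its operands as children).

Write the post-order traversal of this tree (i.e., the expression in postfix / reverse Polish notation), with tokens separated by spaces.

Post-order on an expression tree gives postfix notation: for each operator, emit left operand, right operand, then the operator.

8 4 - 4 + 3 2 6 - + 4 * +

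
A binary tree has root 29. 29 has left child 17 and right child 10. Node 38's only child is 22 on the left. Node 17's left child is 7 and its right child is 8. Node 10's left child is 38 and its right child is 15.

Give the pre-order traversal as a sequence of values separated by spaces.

29 17 7 8 10 38 22 15

Pre-order visits the node, then its left subtree, then its right subtree.
Visit 29.
At 29: go left to 17.
  Visit 17.
  At 17: go left to 7.
    7 is a leaf — visit 7.
  At 17: go right to 8.
    8 is a leaf — visit 8.
At 29: go right to 10.
  Visit 10.
  At 10: go left to 38.
    Visit 38.
    At 38: go left to 22.
      22 is a leaf — visit 22.
    At 38: no right child.
  At 10: go right to 15.
    15 is a leaf — visit 15.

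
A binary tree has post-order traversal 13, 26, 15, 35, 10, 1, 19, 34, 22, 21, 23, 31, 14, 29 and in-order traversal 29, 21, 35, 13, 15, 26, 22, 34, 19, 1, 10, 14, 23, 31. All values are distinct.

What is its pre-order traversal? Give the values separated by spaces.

The last element of post-order is the root; it splits in-order into left and right subtrees.
Root 29: left subtree has 0 nodes { }, right has 13 {21, 35, 13, 15, 26, 22, 34, 19, 1, 10, 14, 23, 31}.
  Root 14: left subtree has 10 nodes {21, 35, 13, 15, 26, 22, 34, 19, 1, 10}, right has 2 {23, 31}.
    Root 21: left subtree has 0 nodes { }, right has 9 {35, 13, 15, 26, 22, 34, 19, 1, 10}.
      Root 22: left subtree has 4 nodes {35, 13, 15, 26}, right has 4 {34, 19, 1, 10}.
        Root 35: left subtree has 0 nodes { }, right has 3 {13, 15, 26}.
          Root 15: left subtree has 1 node {13}, right has 1 {26}.
        Root 34: left subtree has 0 nodes { }, right has 3 {19, 1, 10}.
          Root 19: left subtree has 0 nodes { }, right has 2 {1, 10}.
            Root 1: left subtree has 0 nodes { }, right has 1 {10}.
    Root 31: left subtree has 1 node {23}, right has 0 { }.

29 14 21 22 35 15 13 26 34 19 1 10 31 23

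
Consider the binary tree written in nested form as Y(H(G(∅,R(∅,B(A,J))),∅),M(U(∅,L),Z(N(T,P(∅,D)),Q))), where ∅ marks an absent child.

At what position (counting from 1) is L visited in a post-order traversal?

7

Post-order visits the left subtree, then the right subtree, then the node.
At Y: go left to H.
  At H: go left to G.
    At G: no left child.
    At G: go right to R.
      At R: no left child.
      At R: go right to B.
        At B: go left to A.
          A is a leaf — visit A.
        At B: go right to J.
          J is a leaf — visit J.
        Visit B.
      Visit R.
    Visit G.
  At H: no right child.
  Visit H.
At Y: go right to M.
  At M: go left to U.
    At U: no left child.
    At U: go right to L.
      L is a leaf — visit L.
    Visit U.
  At M: go right to Z.
    At Z: go left to N.
      At N: go left to T.
        T is a leaf — visit T.
      At N: go right to P.
        At P: no left child.
        At P: go right to D.
          D is a leaf — visit D.
        Visit P.
      Visit N.
    At Z: go right to Q.
      Q is a leaf — visit Q.
    Visit Z.
  Visit M.
Visit Y.
Full post-order sequence: A, J, B, R, G, H, L, U, T, D, P, N, Q, Z, M, Y.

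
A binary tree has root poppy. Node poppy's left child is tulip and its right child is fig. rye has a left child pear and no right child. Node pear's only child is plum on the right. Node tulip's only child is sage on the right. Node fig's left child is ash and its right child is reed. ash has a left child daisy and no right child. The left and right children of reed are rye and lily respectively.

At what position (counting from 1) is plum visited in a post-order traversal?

Post-order visits the left subtree, then the right subtree, then the node.
At poppy: go left to tulip.
  At tulip: no left child.
  At tulip: go right to sage.
    sage is a leaf — visit sage.
  Visit tulip.
At poppy: go right to fig.
  At fig: go left to ash.
    At ash: go left to daisy.
      daisy is a leaf — visit daisy.
    At ash: no right child.
    Visit ash.
  At fig: go right to reed.
    At reed: go left to rye.
      At rye: go left to pear.
        At pear: no left child.
        At pear: go right to plum.
          plum is a leaf — visit plum.
        Visit pear.
      At rye: no right child.
      Visit rye.
    At reed: go right to lily.
      lily is a leaf — visit lily.
    Visit reed.
  Visit fig.
Visit poppy.
Full post-order sequence: sage, tulip, daisy, ash, plum, pear, rye, lily, reed, fig, poppy.

5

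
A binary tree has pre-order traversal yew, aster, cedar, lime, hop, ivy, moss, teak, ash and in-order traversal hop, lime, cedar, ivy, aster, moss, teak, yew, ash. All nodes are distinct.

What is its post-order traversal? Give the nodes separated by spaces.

hop lime ivy cedar teak moss aster ash yew

The first element of pre-order is the root; it splits in-order into left and right subtrees.
Root yew: left subtree has 7 nodes {hop, lime, cedar, ivy, aster, moss, teak}, right has 1 {ash}.
  Root aster: left subtree has 4 nodes {hop, lime, cedar, ivy}, right has 2 {moss, teak}.
    Root cedar: left subtree has 2 nodes {hop, lime}, right has 1 {ivy}.
      Root lime: left subtree has 1 node {hop}, right has 0 { }.
    Root moss: left subtree has 0 nodes { }, right has 1 {teak}.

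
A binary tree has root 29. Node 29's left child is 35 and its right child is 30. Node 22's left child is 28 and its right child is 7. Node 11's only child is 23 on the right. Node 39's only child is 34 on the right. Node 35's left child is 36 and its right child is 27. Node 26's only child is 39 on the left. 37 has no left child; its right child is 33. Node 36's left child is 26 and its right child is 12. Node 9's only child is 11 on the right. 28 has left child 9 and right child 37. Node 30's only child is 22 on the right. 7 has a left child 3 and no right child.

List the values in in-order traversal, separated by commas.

39, 34, 26, 36, 12, 35, 27, 29, 30, 9, 11, 23, 28, 37, 33, 22, 3, 7

In-order visits the left subtree, then the node, then the right subtree.
At 29: go left to 35.
  At 35: go left to 36.
    At 36: go left to 26.
      At 26: go left to 39.
        At 39: no left child.
        Visit 39.
        At 39: go right to 34.
          34 is a leaf — visit 34.
      Visit 26.
      At 26: no right child.
    Visit 36.
    At 36: go right to 12.
      12 is a leaf — visit 12.
  Visit 35.
  At 35: go right to 27.
    27 is a leaf — visit 27.
Visit 29.
At 29: go right to 30.
  At 30: no left child.
  Visit 30.
  At 30: go right to 22.
    At 22: go left to 28.
      At 28: go left to 9.
        At 9: no left child.
        Visit 9.
        At 9: go right to 11.
          At 11: no left child.
          Visit 11.
          At 11: go right to 23.
            23 is a leaf — visit 23.
      Visit 28.
      At 28: go right to 37.
        At 37: no left child.
        Visit 37.
        At 37: go right to 33.
          33 is a leaf — visit 33.
    Visit 22.
    At 22: go right to 7.
      At 7: go left to 3.
        3 is a leaf — visit 3.
      Visit 7.
      At 7: no right child.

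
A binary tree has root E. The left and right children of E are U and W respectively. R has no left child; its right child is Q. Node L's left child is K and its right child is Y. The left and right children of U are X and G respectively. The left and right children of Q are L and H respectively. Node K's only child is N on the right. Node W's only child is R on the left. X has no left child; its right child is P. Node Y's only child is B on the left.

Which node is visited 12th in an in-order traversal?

In-order visits the left subtree, then the node, then the right subtree.
At E: go left to U.
  At U: go left to X.
    At X: no left child.
    Visit X.
    At X: go right to P.
      P is a leaf — visit P.
  Visit U.
  At U: go right to G.
    G is a leaf — visit G.
Visit E.
At E: go right to W.
  At W: go left to R.
    At R: no left child.
    Visit R.
    At R: go right to Q.
      At Q: go left to L.
        At L: go left to K.
          At K: no left child.
          Visit K.
          At K: go right to N.
            N is a leaf — visit N.
        Visit L.
        At L: go right to Y.
          At Y: go left to B.
            B is a leaf — visit B.
          Visit Y.
          At Y: no right child.
      Visit Q.
      At Q: go right to H.
        H is a leaf — visit H.
  Visit W.
  At W: no right child.
Full in-order sequence: X, P, U, G, E, R, K, N, L, B, Y, Q, H, W.

Q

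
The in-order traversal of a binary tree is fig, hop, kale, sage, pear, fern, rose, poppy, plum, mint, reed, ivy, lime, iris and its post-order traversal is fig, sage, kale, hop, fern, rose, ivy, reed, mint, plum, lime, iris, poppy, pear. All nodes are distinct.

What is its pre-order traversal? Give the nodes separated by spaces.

pear hop fig kale sage poppy rose fern iris lime plum mint reed ivy

The last element of post-order is the root; it splits in-order into left and right subtrees.
Root pear: left subtree has 4 nodes {fig, hop, kale, sage}, right has 9 {fern, rose, poppy, plum, mint, reed, ivy, lime, iris}.
  Root hop: left subtree has 1 node {fig}, right has 2 {kale, sage}.
    Root kale: left subtree has 0 nodes { }, right has 1 {sage}.
  Root poppy: left subtree has 2 nodes {fern, rose}, right has 6 {plum, mint, reed, ivy, lime, iris}.
    Root rose: left subtree has 1 node {fern}, right has 0 { }.
    Root iris: left subtree has 5 nodes {plum, mint, reed, ivy, lime}, right has 0 { }.
      Root lime: left subtree has 4 nodes {plum, mint, reed, ivy}, right has 0 { }.
        Root plum: left subtree has 0 nodes { }, right has 3 {mint, reed, ivy}.
          Root mint: left subtree has 0 nodes { }, right has 2 {reed, ivy}.
            Root reed: left subtree has 0 nodes { }, right has 1 {ivy}.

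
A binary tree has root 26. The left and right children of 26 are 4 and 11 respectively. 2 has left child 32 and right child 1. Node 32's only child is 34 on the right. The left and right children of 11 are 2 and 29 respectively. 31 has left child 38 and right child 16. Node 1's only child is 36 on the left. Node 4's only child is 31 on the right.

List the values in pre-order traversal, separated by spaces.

26 4 31 38 16 11 2 32 34 1 36 29

Pre-order visits the node, then its left subtree, then its right subtree.
Visit 26.
At 26: go left to 4.
  Visit 4.
  At 4: no left child.
  At 4: go right to 31.
    Visit 31.
    At 31: go left to 38.
      38 is a leaf — visit 38.
    At 31: go right to 16.
      16 is a leaf — visit 16.
At 26: go right to 11.
  Visit 11.
  At 11: go left to 2.
    Visit 2.
    At 2: go left to 32.
      Visit 32.
      At 32: no left child.
      At 32: go right to 34.
        34 is a leaf — visit 34.
    At 2: go right to 1.
      Visit 1.
      At 1: go left to 36.
        36 is a leaf — visit 36.
      At 1: no right child.
  At 11: go right to 29.
    29 is a leaf — visit 29.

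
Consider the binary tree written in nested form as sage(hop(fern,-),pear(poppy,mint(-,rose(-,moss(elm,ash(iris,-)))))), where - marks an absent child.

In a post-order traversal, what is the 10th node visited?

pear

Post-order visits the left subtree, then the right subtree, then the node.
At sage: go left to hop.
  At hop: go left to fern.
    fern is a leaf — visit fern.
  At hop: no right child.
  Visit hop.
At sage: go right to pear.
  At pear: go left to poppy.
    poppy is a leaf — visit poppy.
  At pear: go right to mint.
    At mint: no left child.
    At mint: go right to rose.
      At rose: no left child.
      At rose: go right to moss.
        At moss: go left to elm.
          elm is a leaf — visit elm.
        At moss: go right to ash.
          At ash: go left to iris.
            iris is a leaf — visit iris.
          At ash: no right child.
          Visit ash.
        Visit moss.
      Visit rose.
    Visit mint.
  Visit pear.
Visit sage.
Full post-order sequence: fern, hop, poppy, elm, iris, ash, moss, rose, mint, pear, sage.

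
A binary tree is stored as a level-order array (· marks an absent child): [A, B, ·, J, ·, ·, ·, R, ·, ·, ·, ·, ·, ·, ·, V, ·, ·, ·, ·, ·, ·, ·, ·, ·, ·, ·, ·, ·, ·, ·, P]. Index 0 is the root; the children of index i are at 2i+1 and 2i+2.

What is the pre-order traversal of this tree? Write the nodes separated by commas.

Pre-order visits the node, then its left subtree, then its right subtree.
Visit A.
At A: go left to B.
  Visit B.
  At B: go left to J.
    Visit J.
    At J: go left to R.
      Visit R.
      At R: go left to V.
        Visit V.
        At V: go left to P.
          P is a leaf — visit P.
        At V: no right child.
      At R: no right child.
    At J: no right child.
  At B: no right child.
At A: no right child.

A, B, J, R, V, P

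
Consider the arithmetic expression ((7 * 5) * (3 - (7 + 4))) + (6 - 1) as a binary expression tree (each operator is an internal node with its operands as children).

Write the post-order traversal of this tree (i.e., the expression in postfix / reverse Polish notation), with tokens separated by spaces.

Post-order on an expression tree gives postfix notation: for each operator, emit left operand, right operand, then the operator.

7 5 * 3 7 4 + - * 6 1 - +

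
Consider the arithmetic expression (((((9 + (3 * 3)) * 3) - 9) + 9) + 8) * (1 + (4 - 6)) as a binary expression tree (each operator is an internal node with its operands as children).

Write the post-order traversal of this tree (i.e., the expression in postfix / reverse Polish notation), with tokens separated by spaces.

Post-order on an expression tree gives postfix notation: for each operator, emit left operand, right operand, then the operator.

9 3 3 * + 3 * 9 - 9 + 8 + 1 4 6 - + *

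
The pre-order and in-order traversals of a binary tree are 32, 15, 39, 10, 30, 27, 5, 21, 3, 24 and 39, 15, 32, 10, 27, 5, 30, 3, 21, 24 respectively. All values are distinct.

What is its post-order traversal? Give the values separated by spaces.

The first element of pre-order is the root; it splits in-order into left and right subtrees.
Root 32: left subtree has 2 nodes {39, 15}, right has 7 {10, 27, 5, 30, 3, 21, 24}.
  Root 15: left subtree has 1 node {39}, right has 0 { }.
  Root 10: left subtree has 0 nodes { }, right has 6 {27, 5, 30, 3, 21, 24}.
    Root 30: left subtree has 2 nodes {27, 5}, right has 3 {3, 21, 24}.
      Root 27: left subtree has 0 nodes { }, right has 1 {5}.
      Root 21: left subtree has 1 node {3}, right has 1 {24}.

39 15 5 27 3 24 21 30 10 32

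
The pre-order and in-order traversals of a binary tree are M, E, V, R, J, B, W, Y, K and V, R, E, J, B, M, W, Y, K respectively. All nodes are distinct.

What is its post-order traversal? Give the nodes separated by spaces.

R V B J E K Y W M

The first element of pre-order is the root; it splits in-order into left and right subtrees.
Root M: left subtree has 5 nodes {V, R, E, J, B}, right has 3 {W, Y, K}.
  Root E: left subtree has 2 nodes {V, R}, right has 2 {J, B}.
    Root V: left subtree has 0 nodes { }, right has 1 {R}.
    Root J: left subtree has 0 nodes { }, right has 1 {B}.
  Root W: left subtree has 0 nodes { }, right has 2 {Y, K}.
    Root Y: left subtree has 0 nodes { }, right has 1 {K}.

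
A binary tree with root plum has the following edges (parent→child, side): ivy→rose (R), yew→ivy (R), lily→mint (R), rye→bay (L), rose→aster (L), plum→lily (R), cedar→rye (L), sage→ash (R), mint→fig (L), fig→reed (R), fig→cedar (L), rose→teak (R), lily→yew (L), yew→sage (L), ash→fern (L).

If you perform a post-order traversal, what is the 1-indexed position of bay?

9

Post-order visits the left subtree, then the right subtree, then the node.
At plum: no left child.
At plum: go right to lily.
  At lily: go left to yew.
    At yew: go left to sage.
      At sage: no left child.
      At sage: go right to ash.
        At ash: go left to fern.
          fern is a leaf — visit fern.
        At ash: no right child.
        Visit ash.
      Visit sage.
    At yew: go right to ivy.
      At ivy: no left child.
      At ivy: go right to rose.
        At rose: go left to aster.
          aster is a leaf — visit aster.
        At rose: go right to teak.
          teak is a leaf — visit teak.
        Visit rose.
      Visit ivy.
    Visit yew.
  At lily: go right to mint.
    At mint: go left to fig.
      At fig: go left to cedar.
        At cedar: go left to rye.
          At rye: go left to bay.
            bay is a leaf — visit bay.
          At rye: no right child.
          Visit rye.
        At cedar: no right child.
        Visit cedar.
      At fig: go right to reed.
        reed is a leaf — visit reed.
      Visit fig.
    At mint: no right child.
    Visit mint.
  Visit lily.
Visit plum.
Full post-order sequence: fern, ash, sage, aster, teak, rose, ivy, yew, bay, rye, cedar, reed, fig, mint, lily, plum.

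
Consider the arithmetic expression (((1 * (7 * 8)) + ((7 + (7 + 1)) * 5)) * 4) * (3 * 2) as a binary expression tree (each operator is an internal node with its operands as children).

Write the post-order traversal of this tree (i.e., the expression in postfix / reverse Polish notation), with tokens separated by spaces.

Post-order on an expression tree gives postfix notation: for each operator, emit left operand, right operand, then the operator.

1 7 8 * * 7 7 1 + + 5 * + 4 * 3 2 * *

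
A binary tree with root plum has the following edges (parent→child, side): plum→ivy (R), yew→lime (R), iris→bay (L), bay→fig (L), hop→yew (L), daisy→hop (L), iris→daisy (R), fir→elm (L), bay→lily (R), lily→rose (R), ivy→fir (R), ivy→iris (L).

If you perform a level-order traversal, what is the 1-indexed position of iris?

3

Level-order visits nodes level by level from the root, left to right within each level.
Level 0: plum
Level 1: ivy
Level 2: iris, fir
Level 3: bay, daisy, elm
Level 4: fig, lily, hop
Level 5: rose, yew
Level 6: lime
Full level-order sequence: plum, ivy, iris, fir, bay, daisy, elm, fig, lily, hop, rose, yew, lime.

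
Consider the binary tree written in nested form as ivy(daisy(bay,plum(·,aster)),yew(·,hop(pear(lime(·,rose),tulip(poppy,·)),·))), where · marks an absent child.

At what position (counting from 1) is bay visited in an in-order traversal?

1

In-order visits the left subtree, then the node, then the right subtree.
At ivy: go left to daisy.
  At daisy: go left to bay.
    bay is a leaf — visit bay.
  Visit daisy.
  At daisy: go right to plum.
    At plum: no left child.
    Visit plum.
    At plum: go right to aster.
      aster is a leaf — visit aster.
Visit ivy.
At ivy: go right to yew.
  At yew: no left child.
  Visit yew.
  At yew: go right to hop.
    At hop: go left to pear.
      At pear: go left to lime.
        At lime: no left child.
        Visit lime.
        At lime: go right to rose.
          rose is a leaf — visit rose.
      Visit pear.
      At pear: go right to tulip.
        At tulip: go left to poppy.
          poppy is a leaf — visit poppy.
        Visit tulip.
        At tulip: no right child.
    Visit hop.
    At hop: no right child.
Full in-order sequence: bay, daisy, plum, aster, ivy, yew, lime, rose, pear, poppy, tulip, hop.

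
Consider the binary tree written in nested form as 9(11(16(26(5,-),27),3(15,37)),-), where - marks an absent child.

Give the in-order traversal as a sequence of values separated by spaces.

5 26 16 27 11 15 3 37 9

In-order visits the left subtree, then the node, then the right subtree.
At 9: go left to 11.
  At 11: go left to 16.
    At 16: go left to 26.
      At 26: go left to 5.
        5 is a leaf — visit 5.
      Visit 26.
      At 26: no right child.
    Visit 16.
    At 16: go right to 27.
      27 is a leaf — visit 27.
  Visit 11.
  At 11: go right to 3.
    At 3: go left to 15.
      15 is a leaf — visit 15.
    Visit 3.
    At 3: go right to 37.
      37 is a leaf — visit 37.
Visit 9.
At 9: no right child.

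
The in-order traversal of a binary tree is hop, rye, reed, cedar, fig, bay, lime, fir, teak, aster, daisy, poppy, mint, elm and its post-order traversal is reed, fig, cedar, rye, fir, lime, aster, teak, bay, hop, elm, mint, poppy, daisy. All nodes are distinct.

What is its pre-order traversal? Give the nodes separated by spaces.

daisy hop bay rye cedar reed fig teak lime fir aster poppy mint elm

The last element of post-order is the root; it splits in-order into left and right subtrees.
Root daisy: left subtree has 10 nodes {hop, rye, reed, cedar, fig, bay, lime, fir, teak, aster}, right has 3 {poppy, mint, elm}.
  Root hop: left subtree has 0 nodes { }, right has 9 {rye, reed, cedar, fig, bay, lime, fir, teak, aster}.
    Root bay: left subtree has 4 nodes {rye, reed, cedar, fig}, right has 4 {lime, fir, teak, aster}.
      Root rye: left subtree has 0 nodes { }, right has 3 {reed, cedar, fig}.
        Root cedar: left subtree has 1 node {reed}, right has 1 {fig}.
      Root teak: left subtree has 2 nodes {lime, fir}, right has 1 {aster}.
        Root lime: left subtree has 0 nodes { }, right has 1 {fir}.
  Root poppy: left subtree has 0 nodes { }, right has 2 {mint, elm}.
    Root mint: left subtree has 0 nodes { }, right has 1 {elm}.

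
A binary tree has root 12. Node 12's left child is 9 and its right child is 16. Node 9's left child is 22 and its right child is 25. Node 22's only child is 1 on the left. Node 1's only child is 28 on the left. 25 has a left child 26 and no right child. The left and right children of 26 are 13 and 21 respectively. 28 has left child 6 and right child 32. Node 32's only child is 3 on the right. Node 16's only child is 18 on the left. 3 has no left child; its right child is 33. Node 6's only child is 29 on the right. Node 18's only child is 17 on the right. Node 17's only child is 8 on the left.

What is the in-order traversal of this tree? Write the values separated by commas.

6, 29, 28, 32, 3, 33, 1, 22, 9, 13, 26, 21, 25, 12, 18, 8, 17, 16

In-order visits the left subtree, then the node, then the right subtree.
At 12: go left to 9.
  At 9: go left to 22.
    At 22: go left to 1.
      At 1: go left to 28.
        At 28: go left to 6.
          At 6: no left child.
          Visit 6.
          At 6: go right to 29.
            29 is a leaf — visit 29.
        Visit 28.
        At 28: go right to 32.
          At 32: no left child.
          Visit 32.
          At 32: go right to 3.
            At 3: no left child.
            Visit 3.
            At 3: go right to 33.
              33 is a leaf — visit 33.
      Visit 1.
      At 1: no right child.
    Visit 22.
    At 22: no right child.
  Visit 9.
  At 9: go right to 25.
    At 25: go left to 26.
      At 26: go left to 13.
        13 is a leaf — visit 13.
      Visit 26.
      At 26: go right to 21.
        21 is a leaf — visit 21.
    Visit 25.
    At 25: no right child.
Visit 12.
At 12: go right to 16.
  At 16: go left to 18.
    At 18: no left child.
    Visit 18.
    At 18: go right to 17.
      At 17: go left to 8.
        8 is a leaf — visit 8.
      Visit 17.
      At 17: no right child.
  Visit 16.
  At 16: no right child.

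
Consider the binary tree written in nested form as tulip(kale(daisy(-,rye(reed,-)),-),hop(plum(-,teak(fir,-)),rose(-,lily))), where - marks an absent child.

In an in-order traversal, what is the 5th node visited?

In-order visits the left subtree, then the node, then the right subtree.
At tulip: go left to kale.
  At kale: go left to daisy.
    At daisy: no left child.
    Visit daisy.
    At daisy: go right to rye.
      At rye: go left to reed.
        reed is a leaf — visit reed.
      Visit rye.
      At rye: no right child.
  Visit kale.
  At kale: no right child.
Visit tulip.
At tulip: go right to hop.
  At hop: go left to plum.
    At plum: no left child.
    Visit plum.
    At plum: go right to teak.
      At teak: go left to fir.
        fir is a leaf — visit fir.
      Visit teak.
      At teak: no right child.
  Visit hop.
  At hop: go right to rose.
    At rose: no left child.
    Visit rose.
    At rose: go right to lily.
      lily is a leaf — visit lily.
Full in-order sequence: daisy, reed, rye, kale, tulip, plum, fir, teak, hop, rose, lily.

tulip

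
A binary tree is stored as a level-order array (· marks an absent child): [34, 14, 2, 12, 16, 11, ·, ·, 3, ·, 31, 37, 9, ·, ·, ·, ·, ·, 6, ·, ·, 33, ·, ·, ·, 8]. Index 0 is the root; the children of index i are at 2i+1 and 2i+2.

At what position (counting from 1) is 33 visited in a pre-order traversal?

8

Pre-order visits the node, then its left subtree, then its right subtree.
Visit 34.
At 34: go left to 14.
  Visit 14.
  At 14: go left to 12.
    Visit 12.
    At 12: no left child.
    At 12: go right to 3.
      Visit 3.
      At 3: no left child.
      At 3: go right to 6.
        6 is a leaf — visit 6.
  At 14: go right to 16.
    Visit 16.
    At 16: no left child.
    At 16: go right to 31.
      Visit 31.
      At 31: go left to 33.
        33 is a leaf — visit 33.
      At 31: no right child.
At 34: go right to 2.
  Visit 2.
  At 2: go left to 11.
    Visit 11.
    At 11: go left to 37.
      37 is a leaf — visit 37.
    At 11: go right to 9.
      Visit 9.
      At 9: go left to 8.
        8 is a leaf — visit 8.
      At 9: no right child.
  At 2: no right child.
Full pre-order sequence: 34, 14, 12, 3, 6, 16, 31, 33, 2, 11, 37, 9, 8.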